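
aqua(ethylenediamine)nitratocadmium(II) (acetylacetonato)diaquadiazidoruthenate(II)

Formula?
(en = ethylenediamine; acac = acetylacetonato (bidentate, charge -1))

[Cd(en)(H2O)(NO3)][Ru(acac)(H2O)2(N3)2]

Cation [Cd…]: ligand charges -1, Cd(II) ⇒ ion charge 1+.
Anion [Ru…]: ligand charges -3, Ru(II) ⇒ ion charge 1−.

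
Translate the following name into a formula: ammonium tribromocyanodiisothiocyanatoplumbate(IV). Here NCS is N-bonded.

Ligands: 3 bromo (Br, -1), 2 isothiocyanato (NCS, -1), 1 cyano (CN, -1). Ligand charge sum = -6.
With Pb in oxidation state +4, the complex ion is [Pb...]^2−.
Charge balance with ammonium (+1) requires 1 complex ion per 2 ammonium.

(NH4)2[PbBr3(CN)(NCS)2]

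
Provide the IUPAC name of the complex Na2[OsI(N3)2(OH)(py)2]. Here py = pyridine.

sodium diazidohydroxoiodobis(pyridine)osmate(II)

The 2 sodium counter-ions carry a total charge of +2, so each complex ion is 2−.
Ligand charges: 1×iodo (-1 each), 1×hydroxo (-1 each), 2×azido (-1 each), 2×pyridine (neutral); total -4. So Os + (-4) = 2−, giving Os = +2.
Ligands are named alphabetically: azido before hydroxo before iodo before pyridine.
The complex ion is anionic, so osmium takes the -ate form osmate(II).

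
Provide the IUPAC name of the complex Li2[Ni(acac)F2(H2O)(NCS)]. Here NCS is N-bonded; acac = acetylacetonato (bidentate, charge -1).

The 2 lithium counter-ions carry a total charge of +2, so each complex ion is 2−.
Ligand charges: 1×aqua (neutral), 2×fluoro (-1 each), 1×isothiocyanato (-1 each), 1×acetylacetonato (-1 each); total -4. So Ni + (-4) = 2−, giving Ni = +2.
Ligands are named alphabetically: acetylacetonato before aqua before fluoro before isothiocyanato.
The complex ion is anionic, so nickel takes the -ate form nickelate(II).

lithium (acetylacetonato)aquadifluoroisothiocyanatonickelate(II)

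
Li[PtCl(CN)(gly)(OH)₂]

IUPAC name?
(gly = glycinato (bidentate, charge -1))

The 1 lithium counter-ion carries a total charge of +1, so each complex ion is 1−.
Ligand charges: 1×cyano (-1 each), 1×chloro (-1 each), 2×hydroxo (-1 each), 1×glycinato (-1 each); total -5. So Pt + (-5) = 1−, giving Pt = +4.
Ligands are named alphabetically: chloro before cyano before glycinato before hydroxo.
The complex ion is anionic, so platinum takes the -ate form platinate(IV).

lithium chlorocyano(glycinato)dihydroxoplatinate(IV)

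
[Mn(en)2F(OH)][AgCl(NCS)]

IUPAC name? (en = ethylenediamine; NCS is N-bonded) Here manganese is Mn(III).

Both ions are complex: the cation is named first with the plain metal name, the anion second with the -ate form; each ion's ligands are alphabetised independently.
Mn is given as +3; the cation's ligand charges sum to -2, so the complex cation is 1+.
A 1:1 salt means the anion carries the equal and opposite charge, 1−.
Anion: ligand charges sum to -2; for the ion to be 1−, Ag = +1.

bis(ethylenediamine)fluorohydroxomanganese(III) chloroisothiocyanatoargentate(I)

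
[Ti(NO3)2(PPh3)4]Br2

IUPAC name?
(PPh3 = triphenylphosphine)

The 2 bromide counter-ions carry a total charge of -2, so each complex ion is 2+.
Ligand charges: 4×triphenylphosphine (neutral), 2×nitrato (-1 each); total -2. So Ti + (-2) = 2+, giving Ti = +4.
Ligands are named alphabetically: nitrato before triphenylphosphine.

dinitratotetrakis(triphenylphosphine)titanium(IV) bromide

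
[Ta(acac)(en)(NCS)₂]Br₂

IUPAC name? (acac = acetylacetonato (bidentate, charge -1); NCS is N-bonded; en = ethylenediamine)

The 2 bromide counter-ions carry a total charge of -2, so each complex ion is 2+.
Ligand charges: 1×acetylacetonato (-1 each), 2×isothiocyanato (-1 each), 1×ethylenediamine (neutral); total -3. So Ta + (-3) = 2+, giving Ta = +5.
Ligands are named alphabetically: acetylacetonato before ethylenediamine before isothiocyanato.

(acetylacetonato)(ethylenediamine)diisothiocyanatotantalum(V) bromide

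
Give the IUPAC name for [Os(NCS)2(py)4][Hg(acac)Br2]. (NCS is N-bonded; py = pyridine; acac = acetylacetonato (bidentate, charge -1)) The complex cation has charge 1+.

diisothiocyanatotetrakis(pyridine)osmium(III) (acetylacetonato)dibromomercurate(II)

Both ions are complex: the cation is named first with the plain metal name, the anion second with the -ate form; each ion's ligands are alphabetised independently.
The complex cation is given as 1+; its ligand charges sum to -2, so Os = +3.
A 1:1 salt means the anion carries the equal and opposite charge, 1−.
Anion: ligand charges sum to -3; for the ion to be 1−, Hg = +2.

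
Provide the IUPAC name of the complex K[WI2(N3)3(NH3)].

The 1 potassium counter-ion carries a total charge of +1, so each complex ion is 1−.
Ligand charges: 1×ammine (neutral), 3×azido (-1 each), 2×iodo (-1 each); total -5. So W + (-5) = 1−, giving W = +4.
Ligands are named alphabetically: ammine before azido before iodo.
The complex ion is anionic, so tungsten takes the -ate form tungstate(IV).

potassium amminetriazidodiiodotungstate(IV)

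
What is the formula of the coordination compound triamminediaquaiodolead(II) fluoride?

Ligands: 3 ammine (NH3, neutral), 1 iodo (I, -1), 2 aqua (H2O, neutral). Ligand charge sum = -1.
Charge balance with fluoride (-1) requires 1 complex ion per 1 fluoride.

[Pb(H2O)2I(NH3)3]F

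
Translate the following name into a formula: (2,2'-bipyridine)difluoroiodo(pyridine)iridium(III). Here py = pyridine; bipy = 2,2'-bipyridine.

[Ir(bipy)F2I(py)]

Ligands: 1 pyridine (py, neutral), 2 fluoro (F, -1), 1 2,2'-bipyridine (bipy, neutral), 1 iodo (I, -1). Ligand charge sum = -3.
With Ir in oxidation state +3, the complex ion is [Ir...].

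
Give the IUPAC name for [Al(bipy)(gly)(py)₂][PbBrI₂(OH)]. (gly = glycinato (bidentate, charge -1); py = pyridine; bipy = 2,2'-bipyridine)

(2,2'-bipyridine)(glycinato)bis(pyridine)aluminium(III) bromohydroxodiiodoplumbate(II)

Both ions are complex: the cation is named first with the plain metal name, the anion second with the -ate form; each ion's ligands are alphabetised independently.
Aluminium is always +3 in its complexes; the cation's ligand charges sum to -1, so the complex cation is 2+.
A 1:1 salt means the anion carries the equal and opposite charge, 2−.
Anion: ligand charges sum to -4; for the ion to be 2−, Pb = +2.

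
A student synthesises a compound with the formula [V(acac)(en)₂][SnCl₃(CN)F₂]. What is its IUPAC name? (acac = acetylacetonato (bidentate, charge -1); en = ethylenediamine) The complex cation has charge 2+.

Both ions are complex: the cation is named first with the plain metal name, the anion second with the -ate form; each ion's ligands are alphabetised independently.
The complex cation is given as 2+; its ligand charges sum to -1, so V = +3.
A 1:1 salt means the anion carries the equal and opposite charge, 2−.
Anion: ligand charges sum to -6; for the ion to be 2−, Sn = +4.

(acetylacetonato)bis(ethylenediamine)vanadium(III) trichlorocyanodifluorostannate(IV)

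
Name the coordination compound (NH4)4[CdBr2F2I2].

ammonium dibromodifluorodiiodocadmate(II)

The 4 ammonium counter-ions carry a total charge of +4, so each complex ion is 4−.
Ligand charges: 2×bromo (-1 each), 2×iodo (-1 each), 2×fluoro (-1 each); total -6. So Cd + (-6) = 4−, giving Cd = +2.
Ligands are named alphabetically: bromo before fluoro before iodo.
The complex ion is anionic, so cadmium takes the -ate form cadmate(II).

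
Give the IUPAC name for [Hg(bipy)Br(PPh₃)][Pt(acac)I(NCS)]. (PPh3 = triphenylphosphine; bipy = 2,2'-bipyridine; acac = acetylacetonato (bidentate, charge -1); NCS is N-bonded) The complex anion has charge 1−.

(2,2'-bipyridine)bromo(triphenylphosphine)mercury(II) (acetylacetonato)iodoisothiocyanatoplatinate(II)

Both ions are complex: the cation is named first with the plain metal name, the anion second with the -ate form; each ion's ligands are alphabetised independently.
The complex anion is given as 1−; its ligand charges sum to -3, so Pt = +2.
A 1:1 salt means the cation carries the equal and opposite charge, 1+.
Cation: ligand charges sum to -1; for the ion to be 1+, Hg = +2.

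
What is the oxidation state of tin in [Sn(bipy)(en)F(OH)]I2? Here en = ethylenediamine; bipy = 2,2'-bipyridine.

+4

2 iodide outside the brackets (-1 each) → the complex ion is 2+.
Ligand charges: 1×OH = -1; 1×F = -1; 1×en neutral; 1×bipy neutral; sum -2.
Sn + (-2) = 2+ ⇒ Sn is +4.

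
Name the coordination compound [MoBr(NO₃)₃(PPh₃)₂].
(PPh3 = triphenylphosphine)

There is no counter-ion, so the complex is neutral overall.
Ligand charges: 3×nitrato (-1 each), 2×triphenylphosphine (neutral), 1×bromo (-1 each); total -4. So Mo + (-4) = 0, giving Mo = +4.
Ligands are named alphabetically: bromo before nitrato before triphenylphosphine.

bromotrinitratobis(triphenylphosphine)molybdenum(IV)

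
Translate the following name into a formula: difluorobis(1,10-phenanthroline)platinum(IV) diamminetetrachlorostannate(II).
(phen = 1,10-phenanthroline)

Cation [Pt…]: ligand charges -2, Pt(IV) ⇒ ion charge 2+.
Anion [Sn…]: ligand charges -4, Sn(II) ⇒ ion charge 2−.

[PtF2(phen)2][SnCl4(NH3)2]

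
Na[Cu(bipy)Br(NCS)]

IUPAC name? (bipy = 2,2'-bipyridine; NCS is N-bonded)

The 1 sodium counter-ion carries a total charge of +1, so each complex ion is 1−.
Ligand charges: 1×bromo (-1 each), 1×2,2'-bipyridine (neutral), 1×isothiocyanato (-1 each); total -2. So Cu + (-2) = 1−, giving Cu = +1.
Ligands are named alphabetically: bipyridine before bromo before isothiocyanato.
The complex ion is anionic, so copper takes the -ate form cuprate(I).

sodium (2,2'-bipyridine)bromoisothiocyanatocuprate(I)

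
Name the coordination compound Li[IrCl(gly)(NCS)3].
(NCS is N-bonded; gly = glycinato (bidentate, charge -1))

lithium chloro(glycinato)triisothiocyanatoiridate(IV)

The 1 lithium counter-ion carries a total charge of +1, so each complex ion is 1−.
Ligand charges: 3×isothiocyanato (-1 each), 1×glycinato (-1 each), 1×chloro (-1 each); total -5. So Ir + (-5) = 1−, giving Ir = +4.
Ligands are named alphabetically: chloro before glycinato before isothiocyanato.
The complex ion is anionic, so iridium takes the -ate form iridate(IV).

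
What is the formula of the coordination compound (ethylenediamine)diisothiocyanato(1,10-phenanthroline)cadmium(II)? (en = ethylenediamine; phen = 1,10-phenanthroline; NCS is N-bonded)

Ligands: 1 ethylenediamine (en, neutral), 1 1,10-phenanthroline (phen, neutral), 2 isothiocyanato (NCS, -1). Ligand charge sum = -2.
With Cd in oxidation state +2, the complex ion is [Cd...].

[Cd(en)(NCS)2(phen)]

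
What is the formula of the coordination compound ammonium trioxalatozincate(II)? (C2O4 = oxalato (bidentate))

(NH4)4[Zn(C2O4)3]

Ligands: 3 oxalato (C2O4, -2). Ligand charge sum = -6.
With Zn in oxidation state +2, the complex ion is [Zn...]^4−.
Charge balance with ammonium (+1) requires 1 complex ion per 4 ammonium.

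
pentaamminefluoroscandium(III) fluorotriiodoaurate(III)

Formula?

[ScF(NH3)5][AuFI3]2

Cation [Sc…]: ligand charges -1, Sc(III) ⇒ ion charge 2+.
Anion [Au…]: ligand charges -4, Au(III) ⇒ ion charge 1−.
One 2+ cation requires 2 of the 1− anion.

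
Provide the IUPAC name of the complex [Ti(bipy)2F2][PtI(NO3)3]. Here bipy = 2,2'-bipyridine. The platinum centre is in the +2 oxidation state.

Both ions are complex: the cation is named first with the plain metal name, the anion second with the -ate form; each ion's ligands are alphabetised independently.
Pt is given as +2; the anion's ligand charges sum to -4, so the complex anion is 2−.
A 1:1 salt means the cation carries the equal and opposite charge, 2+.
Cation: ligand charges sum to -2; for the ion to be 2+, Ti = +4.

bis(2,2'-bipyridine)difluorotitanium(IV) iodotrinitratoplatinate(II)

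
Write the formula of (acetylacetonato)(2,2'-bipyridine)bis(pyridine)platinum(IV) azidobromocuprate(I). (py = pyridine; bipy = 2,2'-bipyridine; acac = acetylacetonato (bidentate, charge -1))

Cation [Pt…]: ligand charges -1, Pt(IV) ⇒ ion charge 3+.
Anion [Cu…]: ligand charges -2, Cu(I) ⇒ ion charge 1−.
One 3+ cation requires 3 of the 1− anion.

[Pt(acac)(bipy)(py)2][CuBr(N3)]3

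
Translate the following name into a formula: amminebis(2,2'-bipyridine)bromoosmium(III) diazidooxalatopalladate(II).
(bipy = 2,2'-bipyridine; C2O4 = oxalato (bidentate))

[Os(bipy)2Br(NH3)][Pd(C2O4)(N3)2]

Cation [Os…]: ligand charges -1, Os(III) ⇒ ion charge 2+.
Anion [Pd…]: ligand charges -4, Pd(II) ⇒ ion charge 2−.
One 2+ cation balances one 2− anion.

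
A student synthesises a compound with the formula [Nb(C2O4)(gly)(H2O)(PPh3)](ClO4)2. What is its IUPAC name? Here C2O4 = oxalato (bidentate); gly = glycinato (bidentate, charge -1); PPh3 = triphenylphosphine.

The 2 perchlorate counter-ions carry a total charge of -2, so each complex ion is 2+.
Ligand charges: 1×oxalato (-2 each), 1×glycinato (-1 each), 1×aqua (neutral), 1×triphenylphosphine (neutral); total -3. So Nb + (-3) = 2+, giving Nb = +5.
Ligands are named alphabetically: aqua before glycinato before oxalato before triphenylphosphine.

aqua(glycinato)oxalato(triphenylphosphine)niobium(V) perchlorate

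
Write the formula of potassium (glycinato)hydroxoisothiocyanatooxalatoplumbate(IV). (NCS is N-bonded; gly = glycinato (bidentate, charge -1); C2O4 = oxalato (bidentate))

K[Pb(C2O4)(gly)(NCS)(OH)]

Ligands: 1 hydroxo (OH, -1), 1 isothiocyanato (NCS, -1), 1 glycinato (gly, -1), 1 oxalato (C2O4, -2). Ligand charge sum = -5.
With Pb in oxidation state +4, the complex ion is [Pb...]^1−.
Charge balance with potassium (+1) requires 1 complex ion per 1 potassium.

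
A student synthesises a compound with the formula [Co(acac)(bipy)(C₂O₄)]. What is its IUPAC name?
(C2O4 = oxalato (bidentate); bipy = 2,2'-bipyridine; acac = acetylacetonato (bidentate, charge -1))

There is no counter-ion, so the complex is neutral overall.
Ligand charges: 1×oxalato (-2 each), 1×2,2'-bipyridine (neutral), 1×acetylacetonato (-1 each); total -3. So Co + (-3) = 0, giving Co = +3.
Ligands are named alphabetically: acetylacetonato before bipyridine before oxalato.

(acetylacetonato)(2,2'-bipyridine)oxalatocobalt(III)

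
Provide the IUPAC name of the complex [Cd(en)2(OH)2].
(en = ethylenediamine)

There is no counter-ion, so the complex is neutral overall.
Ligand charges: 2×ethylenediamine (neutral), 2×hydroxo (-1 each); total -2. So Cd + (-2) = 0, giving Cd = +2.
Ligands are named alphabetically: ethylenediamine before hydroxo.

bis(ethylenediamine)dihydroxocadmium(II)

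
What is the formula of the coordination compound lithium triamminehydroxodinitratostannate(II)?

Ligands: 3 ammine (NH3, neutral), 2 nitrato (NO3, -1), 1 hydroxo (OH, -1). Ligand charge sum = -3.
With Sn in oxidation state +2, the complex ion is [Sn...]^1−.
Charge balance with lithium (+1) requires 1 complex ion per 1 lithium.

Li[Sn(NH3)3(NO3)2(OH)]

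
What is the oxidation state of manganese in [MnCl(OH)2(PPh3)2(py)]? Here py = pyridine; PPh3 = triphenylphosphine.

+3

No counter-ion: the bracketed complex is neutral.
Ligand charges: 1×py neutral; 2×PPh3 neutral; 1×Cl = -1; 2×OH = -2; sum -3.
Mn + (-3) = 0 ⇒ Mn is +3.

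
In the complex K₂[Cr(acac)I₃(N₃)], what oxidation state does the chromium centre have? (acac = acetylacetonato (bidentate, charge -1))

2 potassium outside the brackets (+1 each) → the complex ion is 2−.
Ligand charges: 3×I = -3; 1×acac = -1; 1×N3 = -1; sum -5.
Cr + (-5) = 2− ⇒ Cr is +3.

+3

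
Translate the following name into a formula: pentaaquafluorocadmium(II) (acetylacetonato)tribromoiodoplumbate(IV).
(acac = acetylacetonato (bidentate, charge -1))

Cation [Cd…]: ligand charges -1, Cd(II) ⇒ ion charge 1+.
Anion [Pb…]: ligand charges -5, Pb(IV) ⇒ ion charge 1−.

[CdF(H2O)5][Pb(acac)Br3I]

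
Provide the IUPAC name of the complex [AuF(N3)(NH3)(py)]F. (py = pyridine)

The 1 fluoride counter-ion carries a total charge of -1, so each complex ion is 1+.
Ligand charges: 1×azido (-1 each), 1×fluoro (-1 each), 1×ammine (neutral), 1×pyridine (neutral); total -2. So Au + (-2) = 1+, giving Au = +3.
Ligands are named alphabetically: ammine before azido before fluoro before pyridine.

ammineazidofluoro(pyridine)gold(III) fluoride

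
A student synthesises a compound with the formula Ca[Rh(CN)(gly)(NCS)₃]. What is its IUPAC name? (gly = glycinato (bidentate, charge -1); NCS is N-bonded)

The 1 calcium counter-ion carries a total charge of +2, so each complex ion is 2−.
Ligand charges: 1×cyano (-1 each), 1×glycinato (-1 each), 3×isothiocyanato (-1 each); total -5. So Rh + (-5) = 2−, giving Rh = +3.
Ligands are named alphabetically: cyano before glycinato before isothiocyanato.
The complex ion is anionic, so rhodium takes the -ate form rhodate(III).

calcium cyano(glycinato)triisothiocyanatorhodate(III)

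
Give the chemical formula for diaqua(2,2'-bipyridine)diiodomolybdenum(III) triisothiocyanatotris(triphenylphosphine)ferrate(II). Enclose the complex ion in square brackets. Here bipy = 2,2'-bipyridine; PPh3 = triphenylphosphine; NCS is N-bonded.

Cation [Mo…]: ligand charges -2, Mo(III) ⇒ ion charge 1+.
Anion [Fe…]: ligand charges -3, Fe(II) ⇒ ion charge 1−.
One 1+ cation balances one 1− anion.

[Mo(bipy)(H2O)2I2][Fe(NCS)3(PPh3)3]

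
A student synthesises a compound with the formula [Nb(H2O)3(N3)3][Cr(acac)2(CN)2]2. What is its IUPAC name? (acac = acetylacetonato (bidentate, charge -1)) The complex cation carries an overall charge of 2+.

triaquatriazidoniobium(V) bis(acetylacetonato)dicyanochromate(III)

Both ions are complex: the cation is named first with the plain metal name, the anion second with the -ate form; each ion's ligands are alphabetised independently.
The complex cation is given as 2+; its ligand charges sum to -3, so Nb = +5.
With 2 anions per cation, each anion must be 2/2 = 1−.
Anion: ligand charges sum to -4; for the ion to be 1−, Cr = +3.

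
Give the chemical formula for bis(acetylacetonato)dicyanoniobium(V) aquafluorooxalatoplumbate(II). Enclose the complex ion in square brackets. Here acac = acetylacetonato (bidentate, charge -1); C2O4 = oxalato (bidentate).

Cation [Nb…]: ligand charges -4, Nb(V) ⇒ ion charge 1+.
Anion [Pb…]: ligand charges -3, Pb(II) ⇒ ion charge 1−.
One 1+ cation balances one 1− anion.

[Nb(acac)2(CN)2][Pb(C2O4)F(H2O)]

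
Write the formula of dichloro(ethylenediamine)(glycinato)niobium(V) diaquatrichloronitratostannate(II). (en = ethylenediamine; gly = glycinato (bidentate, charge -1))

Cation [Nb…]: ligand charges -3, Nb(V) ⇒ ion charge 2+.
Anion [Sn…]: ligand charges -4, Sn(II) ⇒ ion charge 2−.

[NbCl2(en)(gly)][SnCl3(H2O)2(NO3)]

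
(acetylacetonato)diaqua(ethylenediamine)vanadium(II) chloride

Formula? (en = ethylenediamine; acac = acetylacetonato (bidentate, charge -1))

Ligands: 1 ethylenediamine (en, neutral), 2 aqua (H2O, neutral), 1 acetylacetonato (acac, -1). Ligand charge sum = -1.
Charge balance with chloride (-1) requires 1 complex ion per 1 chloride.

[V(acac)(en)(H2O)2]Cl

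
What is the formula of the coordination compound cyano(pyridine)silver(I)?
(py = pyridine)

Ligands: 1 cyano (CN, -1), 1 pyridine (py, neutral). Ligand charge sum = -1.
With Ag in oxidation state +1, the complex ion is [Ag...].

[Ag(CN)(py)]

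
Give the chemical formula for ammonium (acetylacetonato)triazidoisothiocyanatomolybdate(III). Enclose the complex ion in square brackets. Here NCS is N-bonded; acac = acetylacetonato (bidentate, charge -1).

(NH4)2[Mo(acac)(N3)3(NCS)]

Ligands: 1 isothiocyanato (NCS, -1), 3 azido (N3, -1), 1 acetylacetonato (acac, -1). Ligand charge sum = -5.
With Mo in oxidation state +3, the complex ion is [Mo...]^2−.
Charge balance with ammonium (+1) requires 1 complex ion per 2 ammonium.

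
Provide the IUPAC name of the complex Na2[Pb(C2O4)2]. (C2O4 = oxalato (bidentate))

sodium dioxalatoplumbate(II)

The 2 sodium counter-ions carry a total charge of +2, so each complex ion is 2−.
Ligand charges: 2×oxalato (-2 each); total -4. So Pb + (-4) = 2−, giving Pb = +2.
The complex ion is anionic, so lead takes the -ate form plumbate(II).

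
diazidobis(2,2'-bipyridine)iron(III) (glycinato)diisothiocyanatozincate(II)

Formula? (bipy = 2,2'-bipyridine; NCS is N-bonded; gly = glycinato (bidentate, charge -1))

Cation [Fe…]: ligand charges -2, Fe(III) ⇒ ion charge 1+.
Anion [Zn…]: ligand charges -3, Zn(II) ⇒ ion charge 1−.

[Fe(bipy)2(N3)2][Zn(gly)(NCS)2]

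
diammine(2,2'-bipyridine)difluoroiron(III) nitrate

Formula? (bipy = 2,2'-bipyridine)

[Fe(bipy)F2(NH3)2]NO3

Ligands: 2 ammine (NH3, neutral), 2 fluoro (F, -1), 1 2,2'-bipyridine (bipy, neutral). Ligand charge sum = -2.
With Fe in oxidation state +3, the complex ion is [Fe...]^1+.
Charge balance with nitrate (-1) requires 1 complex ion per 1 nitrate.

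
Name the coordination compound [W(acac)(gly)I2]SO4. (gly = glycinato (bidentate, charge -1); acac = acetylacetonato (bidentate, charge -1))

(acetylacetonato)(glycinato)diiodotungsten(VI) sulfate

The 1 sulfate counter-ion carries a total charge of -2, so each complex ion is 2+.
Ligand charges: 2×iodo (-1 each), 1×glycinato (-1 each), 1×acetylacetonato (-1 each); total -4. So W + (-4) = 2+, giving W = +6.
Ligands are named alphabetically: acetylacetonato before glycinato before iodo.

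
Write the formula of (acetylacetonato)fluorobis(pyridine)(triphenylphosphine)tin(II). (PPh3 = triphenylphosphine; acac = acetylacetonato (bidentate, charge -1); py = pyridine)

[Sn(acac)F(PPh3)(py)2]

Ligands: 1 triphenylphosphine (PPh3, neutral), 1 acetylacetonato (acac, -1), 2 pyridine (py, neutral), 1 fluoro (F, -1). Ligand charge sum = -2.
With Sn in oxidation state +2, the complex ion is [Sn...].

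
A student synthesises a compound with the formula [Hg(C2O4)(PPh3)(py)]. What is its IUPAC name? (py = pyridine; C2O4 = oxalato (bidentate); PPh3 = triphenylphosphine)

There is no counter-ion, so the complex is neutral overall.
Ligand charges: 1×pyridine (neutral), 1×oxalato (-2 each), 1×triphenylphosphine (neutral); total -2. So Hg + (-2) = 0, giving Hg = +2.
Ligands are named alphabetically: oxalato before pyridine before triphenylphosphine.

oxalato(pyridine)(triphenylphosphine)mercury(II)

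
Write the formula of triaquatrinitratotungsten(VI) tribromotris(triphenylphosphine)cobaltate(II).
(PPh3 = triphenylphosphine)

[W(H2O)3(NO3)3][CoBr3(PPh3)3]3

Cation [W…]: ligand charges -3, W(VI) ⇒ ion charge 3+.
Anion [Co…]: ligand charges -3, Co(II) ⇒ ion charge 1−.
One 3+ cation requires 3 of the 1− anion.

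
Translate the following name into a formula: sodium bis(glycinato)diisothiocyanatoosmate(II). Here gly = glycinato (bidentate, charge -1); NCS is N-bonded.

Ligands: 2 glycinato (gly, -1), 2 isothiocyanato (NCS, -1). Ligand charge sum = -4.
With Os in oxidation state +2, the complex ion is [Os...]^2−.
Charge balance with sodium (+1) requires 1 complex ion per 2 sodium.

Na2[Os(gly)2(NCS)2]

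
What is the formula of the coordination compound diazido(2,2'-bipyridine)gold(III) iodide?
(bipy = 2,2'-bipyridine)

[Au(bipy)(N3)2]I

Ligands: 1 2,2'-bipyridine (bipy, neutral), 2 azido (N3, -1). Ligand charge sum = -2.
With Au in oxidation state +3, the complex ion is [Au...]^1+.
Charge balance with iodide (-1) requires 1 complex ion per 1 iodide.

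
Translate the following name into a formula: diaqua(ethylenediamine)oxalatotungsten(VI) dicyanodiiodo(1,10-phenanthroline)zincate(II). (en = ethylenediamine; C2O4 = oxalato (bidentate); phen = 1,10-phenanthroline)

Cation [W…]: ligand charges -2, W(VI) ⇒ ion charge 4+.
Anion [Zn…]: ligand charges -4, Zn(II) ⇒ ion charge 2−.
One 4+ cation requires 2 of the 2− anion.

[W(C2O4)(en)(H2O)2][Zn(CN)2I2(phen)]2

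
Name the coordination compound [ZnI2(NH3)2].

There is no counter-ion, so the complex is neutral overall.
Ligand charges: 2×iodo (-1 each), 2×ammine (neutral); total -2. So Zn + (-2) = 0, giving Zn = +2.
Ligands are named alphabetically: ammine before iodo.

diamminediiodozinc(II)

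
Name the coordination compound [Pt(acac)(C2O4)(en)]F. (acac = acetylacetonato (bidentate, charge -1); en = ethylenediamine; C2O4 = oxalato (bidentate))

(acetylacetonato)(ethylenediamine)oxalatoplatinum(IV) fluoride

The 1 fluoride counter-ion carries a total charge of -1, so each complex ion is 1+.
Ligand charges: 1×acetylacetonato (-1 each), 1×ethylenediamine (neutral), 1×oxalato (-2 each); total -3. So Pt + (-3) = 1+, giving Pt = +4.
Ligands are named alphabetically: acetylacetonato before ethylenediamine before oxalato.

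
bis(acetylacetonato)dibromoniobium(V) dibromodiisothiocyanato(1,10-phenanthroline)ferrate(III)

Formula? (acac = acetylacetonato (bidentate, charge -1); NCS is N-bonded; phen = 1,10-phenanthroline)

[Nb(acac)2Br2][FeBr2(NCS)2(phen)]

Cation [Nb…]: ligand charges -4, Nb(V) ⇒ ion charge 1+.
Anion [Fe…]: ligand charges -4, Fe(III) ⇒ ion charge 1−.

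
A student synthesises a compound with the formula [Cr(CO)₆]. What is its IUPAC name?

There is no counter-ion, so the complex is neutral overall.
Ligand charges: 6×carbonyl (neutral); total 0. So Cr + (0) = 0, giving Cr = 0.

hexacarbonylchromium(0)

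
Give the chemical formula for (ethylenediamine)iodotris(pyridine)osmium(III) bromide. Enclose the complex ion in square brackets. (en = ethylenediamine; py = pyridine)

Ligands: 1 iodo (I, -1), 1 ethylenediamine (en, neutral), 3 pyridine (py, neutral). Ligand charge sum = -1.
With Os in oxidation state +3, the complex ion is [Os...]^2+.
Charge balance with bromide (-1) requires 1 complex ion per 2 bromide.

[Os(en)I(py)3]Br2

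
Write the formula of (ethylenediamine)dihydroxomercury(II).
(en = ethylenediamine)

[Hg(en)(OH)2]

Ligands: 2 hydroxo (OH, -1), 1 ethylenediamine (en, neutral). Ligand charge sum = -2.
With Hg in oxidation state +2, the complex ion is [Hg...].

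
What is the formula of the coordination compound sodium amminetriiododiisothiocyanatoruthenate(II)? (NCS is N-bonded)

Ligands: 3 iodo (I, -1), 2 isothiocyanato (NCS, -1), 1 ammine (NH3, neutral). Ligand charge sum = -5.
With Ru in oxidation state +2, the complex ion is [Ru...]^3−.
Charge balance with sodium (+1) requires 1 complex ion per 3 sodium.

Na3[RuI3(NCS)2(NH3)]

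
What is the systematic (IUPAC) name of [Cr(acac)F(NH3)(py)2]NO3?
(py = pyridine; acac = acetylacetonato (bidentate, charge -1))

The 1 nitrate counter-ion carries a total charge of -1, so each complex ion is 1+.
Ligand charges: 2×pyridine (neutral), 1×acetylacetonato (-1 each), 1×fluoro (-1 each), 1×ammine (neutral); total -2. So Cr + (-2) = 1+, giving Cr = +3.
Ligands are named alphabetically: acetylacetonato before ammine before fluoro before pyridine.

(acetylacetonato)amminefluorobis(pyridine)chromium(III) nitrate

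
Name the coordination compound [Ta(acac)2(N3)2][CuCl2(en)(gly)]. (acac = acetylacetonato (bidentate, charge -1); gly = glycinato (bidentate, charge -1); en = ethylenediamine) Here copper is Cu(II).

Cu is given as +2; the anion's ligand charges sum to -3, so the complex anion is 1−.
A 1:1 salt means the cation carries the equal and opposite charge, 1+.
Cation: ligand charges sum to -4; for the ion to be 1+, Ta = +5.

bis(acetylacetonato)diazidotantalum(V) dichloro(ethylenediamine)(glycinato)cuprate(II)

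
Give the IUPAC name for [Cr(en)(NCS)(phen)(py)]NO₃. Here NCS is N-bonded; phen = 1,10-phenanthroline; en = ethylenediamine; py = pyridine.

(ethylenediamine)isothiocyanato(1,10-phenanthroline)(pyridine)chromium(II) nitrate

The 1 nitrate counter-ion carries a total charge of -1, so each complex ion is 1+.
Ligand charges: 1×isothiocyanato (-1 each), 1×1,10-phenanthroline (neutral), 1×ethylenediamine (neutral), 1×pyridine (neutral); total -1. So Cr + (-1) = 1+, giving Cr = +2.
Ligands are named alphabetically: ethylenediamine before isothiocyanato before phenanthroline before pyridine.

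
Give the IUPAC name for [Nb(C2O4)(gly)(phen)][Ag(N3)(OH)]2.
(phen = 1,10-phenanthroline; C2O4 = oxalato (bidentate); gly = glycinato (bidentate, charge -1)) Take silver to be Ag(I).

Both ions are complex: the cation is named first with the plain metal name, the anion second with the -ate form; each ion's ligands are alphabetised independently.
Ag is given as +1; the anion's ligand charges sum to -2, so the complex anion is 1−.
With 2 anions per cation, the cation must be 2×1 = 2+.
Cation: ligand charges sum to -3; for the ion to be 2+, Nb = +5.

(glycinato)oxalato(1,10-phenanthroline)niobium(V) azidohydroxoargentate(I)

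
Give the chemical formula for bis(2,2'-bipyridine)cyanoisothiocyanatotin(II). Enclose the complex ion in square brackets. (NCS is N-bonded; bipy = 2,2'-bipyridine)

[Sn(bipy)2(CN)(NCS)]

Ligands: 1 cyano (CN, -1), 1 isothiocyanato (NCS, -1), 2 2,2'-bipyridine (bipy, neutral). Ligand charge sum = -2.
With Sn in oxidation state +2, the complex ion is [Sn...].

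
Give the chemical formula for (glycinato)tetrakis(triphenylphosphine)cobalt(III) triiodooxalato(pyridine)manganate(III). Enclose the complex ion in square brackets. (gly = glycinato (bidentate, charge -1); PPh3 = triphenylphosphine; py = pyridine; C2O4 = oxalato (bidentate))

Cation [Co…]: ligand charges -1, Co(III) ⇒ ion charge 2+.
Anion [Mn…]: ligand charges -5, Mn(III) ⇒ ion charge 2−.
One 2+ cation balances one 2− anion.

[Co(gly)(PPh3)4][Mn(C2O4)I3(py)]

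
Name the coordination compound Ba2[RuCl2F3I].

The 2 barium counter-ions carry a total charge of +4, so each complex ion is 4−.
Ligand charges: 2×chloro (-1 each), 1×iodo (-1 each), 3×fluoro (-1 each); total -6. So Ru + (-6) = 4−, giving Ru = +2.
The complex ion is anionic, so ruthenium takes the -ate form ruthenate(II).

barium dichlorotrifluoroiodoruthenate(II)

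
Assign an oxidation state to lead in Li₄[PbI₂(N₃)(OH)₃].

+2

4 lithium outside the brackets (+1 each) → the complex ion is 4−.
Ligand charges: 3×OH = -3; 2×I = -2; 1×N3 = -1; sum -6.
Pb + (-6) = 4− ⇒ Pb is +2.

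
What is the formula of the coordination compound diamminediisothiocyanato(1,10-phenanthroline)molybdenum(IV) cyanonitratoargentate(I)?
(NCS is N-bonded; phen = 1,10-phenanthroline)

[Mo(NCS)2(NH3)2(phen)][Ag(CN)(NO3)]2

Cation [Mo…]: ligand charges -2, Mo(IV) ⇒ ion charge 2+.
Anion [Ag…]: ligand charges -2, Ag(I) ⇒ ion charge 1−.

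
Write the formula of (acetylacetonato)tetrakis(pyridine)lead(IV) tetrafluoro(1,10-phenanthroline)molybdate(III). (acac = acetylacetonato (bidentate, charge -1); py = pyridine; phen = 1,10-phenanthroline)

[Pb(acac)(py)4][MoF4(phen)]3

Cation [Pb…]: ligand charges -1, Pb(IV) ⇒ ion charge 3+.
Anion [Mo…]: ligand charges -4, Mo(III) ⇒ ion charge 1−.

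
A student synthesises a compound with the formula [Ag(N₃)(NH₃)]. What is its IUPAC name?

ammineazidosilver(I)

There is no counter-ion, so the complex is neutral overall.
Ligand charges: 1×ammine (neutral), 1×azido (-1 each); total -1. So Ag + (-1) = 0, giving Ag = +1.
Ligands are named alphabetically: ammine before azido.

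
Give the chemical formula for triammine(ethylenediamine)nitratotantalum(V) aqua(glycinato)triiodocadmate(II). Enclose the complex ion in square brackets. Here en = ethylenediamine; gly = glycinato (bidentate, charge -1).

Cation [Ta…]: ligand charges -1, Ta(V) ⇒ ion charge 4+.
Anion [Cd…]: ligand charges -4, Cd(II) ⇒ ion charge 2−.
One 4+ cation requires 2 of the 2− anion.

[Ta(en)(NH3)3(NO3)][Cd(gly)(H2O)I3]2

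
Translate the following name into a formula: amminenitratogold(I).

Ligands: 1 ammine (NH3, neutral), 1 nitrato (NO3, -1). Ligand charge sum = -1.
With Au in oxidation state +1, the complex ion is [Au...].

[Au(NH3)(NO3)]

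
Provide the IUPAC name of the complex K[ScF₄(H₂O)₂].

The 1 potassium counter-ion carries a total charge of +1, so each complex ion is 1−.
Ligand charges: 2×aqua (neutral), 4×fluoro (-1 each); total -4. So Sc + (-4) = 1−, giving Sc = +3.
The complex ion is anionic, so scandium takes the -ate form scandate(III).

potassium diaquatetrafluoroscandate(III)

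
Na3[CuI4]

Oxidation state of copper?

3 sodium outside the brackets (+1 each) → the complex ion is 3−.
Ligand charges: 4×I = -4; sum -4.
Cu + (-4) = 3− ⇒ Cu is +1.

+1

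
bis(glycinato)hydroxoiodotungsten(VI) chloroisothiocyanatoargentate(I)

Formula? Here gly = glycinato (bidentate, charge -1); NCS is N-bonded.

Cation [W…]: ligand charges -4, W(VI) ⇒ ion charge 2+.
Anion [Ag…]: ligand charges -2, Ag(I) ⇒ ion charge 1−.

[W(gly)2I(OH)][AgCl(NCS)]2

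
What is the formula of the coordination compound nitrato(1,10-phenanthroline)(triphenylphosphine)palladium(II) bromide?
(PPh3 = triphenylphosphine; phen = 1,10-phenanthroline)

Ligands: 1 triphenylphosphine (PPh3, neutral), 1 nitrato (NO3, -1), 1 1,10-phenanthroline (phen, neutral). Ligand charge sum = -1.
With Pd in oxidation state +2, the complex ion is [Pd...]^1+.
Charge balance with bromide (-1) requires 1 complex ion per 1 bromide.

[Pd(NO3)(phen)(PPh3)]Br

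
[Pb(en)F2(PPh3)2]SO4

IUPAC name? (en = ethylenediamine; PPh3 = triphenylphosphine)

The 1 sulfate counter-ion carries a total charge of -2, so each complex ion is 2+.
Ligand charges: 1×ethylenediamine (neutral), 2×fluoro (-1 each), 2×triphenylphosphine (neutral); total -2. So Pb + (-2) = 2+, giving Pb = +4.
Ligands are named alphabetically: ethylenediamine before fluoro before triphenylphosphine.

(ethylenediamine)difluorobis(triphenylphosphine)lead(IV) sulfate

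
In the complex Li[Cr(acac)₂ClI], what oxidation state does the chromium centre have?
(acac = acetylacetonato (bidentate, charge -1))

+3

1 lithium outside the brackets (+1 each) → the complex ion is 1−.
Ligand charges: 1×I = -1; 1×Cl = -1; 2×acac = -2; sum -4.
Cr + (-4) = 1− ⇒ Cr is +3.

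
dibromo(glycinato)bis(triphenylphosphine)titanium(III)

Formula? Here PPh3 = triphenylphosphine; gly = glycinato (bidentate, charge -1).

Ligands: 2 triphenylphosphine (PPh3, neutral), 1 glycinato (gly, -1), 2 bromo (Br, -1). Ligand charge sum = -3.
With Ti in oxidation state +3, the complex ion is [Ti...].

[TiBr2(gly)(PPh3)2]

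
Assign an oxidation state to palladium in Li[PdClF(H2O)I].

+2

1 lithium outside the brackets (+1 each) → the complex ion is 1−.
Ligand charges: 1×H2O neutral; 1×F = -1; 1×I = -1; 1×Cl = -1; sum -3.
Pd + (-3) = 1− ⇒ Pd is +2.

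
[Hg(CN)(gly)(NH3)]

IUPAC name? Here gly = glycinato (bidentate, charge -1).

There is no counter-ion, so the complex is neutral overall.
Ligand charges: 1×cyano (-1 each), 1×glycinato (-1 each), 1×ammine (neutral); total -2. So Hg + (-2) = 0, giving Hg = +2.
Ligands are named alphabetically: ammine before cyano before glycinato.

amminecyano(glycinato)mercury(II)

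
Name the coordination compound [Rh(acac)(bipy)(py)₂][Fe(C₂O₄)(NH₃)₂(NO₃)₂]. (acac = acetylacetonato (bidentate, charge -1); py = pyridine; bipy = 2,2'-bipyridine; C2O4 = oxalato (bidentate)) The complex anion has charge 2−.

(acetylacetonato)(2,2'-bipyridine)bis(pyridine)rhodium(III) diamminedinitratooxalatoferrate(II)

Both ions are complex: the cation is named first with the plain metal name, the anion second with the -ate form; each ion's ligands are alphabetised independently.
The complex anion is given as 2−; its ligand charges sum to -4, so Fe = +2.
A 1:1 salt means the cation carries the equal and opposite charge, 2+.
Cation: ligand charges sum to -1; for the ion to be 2+, Rh = +3.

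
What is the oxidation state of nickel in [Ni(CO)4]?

0

No counter-ion: the bracketed complex is neutral.
Ligand charges: 4×CO neutral; sum 0.
Ni + (0) = 0 ⇒ Ni is 0.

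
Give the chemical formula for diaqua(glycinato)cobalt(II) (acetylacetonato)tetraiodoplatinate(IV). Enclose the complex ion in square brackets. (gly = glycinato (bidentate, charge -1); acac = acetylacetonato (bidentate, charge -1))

[Co(gly)(H2O)2][Pt(acac)I4]

Cation [Co…]: ligand charges -1, Co(II) ⇒ ion charge 1+.
Anion [Pt…]: ligand charges -5, Pt(IV) ⇒ ion charge 1−.
One 1+ cation balances one 1− anion.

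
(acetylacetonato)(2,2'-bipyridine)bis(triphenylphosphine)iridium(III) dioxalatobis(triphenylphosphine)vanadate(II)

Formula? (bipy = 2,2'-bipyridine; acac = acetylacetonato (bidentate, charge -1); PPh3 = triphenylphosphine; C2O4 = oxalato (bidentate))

[Ir(acac)(bipy)(PPh3)2][V(C2O4)2(PPh3)2]

Cation [Ir…]: ligand charges -1, Ir(III) ⇒ ion charge 2+.
Anion [V…]: ligand charges -4, V(II) ⇒ ion charge 2−.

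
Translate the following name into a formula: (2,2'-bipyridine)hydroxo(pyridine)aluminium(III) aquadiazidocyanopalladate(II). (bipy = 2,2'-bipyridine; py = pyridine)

[Al(bipy)(OH)(py)][Pd(CN)(H2O)(N3)2]2

Cation [Al…]: ligand charges -1, Al(III) ⇒ ion charge 2+.
Anion [Pd…]: ligand charges -3, Pd(II) ⇒ ion charge 1−.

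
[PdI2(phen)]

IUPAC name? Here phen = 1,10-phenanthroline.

diiodo(1,10-phenanthroline)palladium(II)

There is no counter-ion, so the complex is neutral overall.
Ligand charges: 1×1,10-phenanthroline (neutral), 2×iodo (-1 each); total -2. So Pd + (-2) = 0, giving Pd = +2.
Ligands are named alphabetically: iodo before phenanthroline.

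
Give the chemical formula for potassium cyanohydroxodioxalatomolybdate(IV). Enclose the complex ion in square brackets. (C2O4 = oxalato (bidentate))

K2[Mo(C2O4)2(CN)(OH)]

Ligands: 1 cyano (CN, -1), 1 hydroxo (OH, -1), 2 oxalato (C2O4, -2). Ligand charge sum = -6.
With Mo in oxidation state +4, the complex ion is [Mo...]^2−.
Charge balance with potassium (+1) requires 1 complex ion per 2 potassium.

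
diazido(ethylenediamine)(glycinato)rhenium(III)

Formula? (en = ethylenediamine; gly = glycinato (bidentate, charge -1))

[Re(en)(gly)(N3)2]

Ligands: 1 ethylenediamine (en, neutral), 1 glycinato (gly, -1), 2 azido (N3, -1). Ligand charge sum = -3.
With Re in oxidation state +3, the complex ion is [Re...].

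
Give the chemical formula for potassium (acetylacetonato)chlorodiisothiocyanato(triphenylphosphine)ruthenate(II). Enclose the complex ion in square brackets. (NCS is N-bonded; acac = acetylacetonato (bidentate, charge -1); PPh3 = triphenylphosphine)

K2[Ru(acac)Cl(NCS)2(PPh3)]

Ligands: 1 chloro (Cl, -1), 2 isothiocyanato (NCS, -1), 1 acetylacetonato (acac, -1), 1 triphenylphosphine (PPh3, neutral). Ligand charge sum = -4.
With Ru in oxidation state +2, the complex ion is [Ru...]^2−.
Charge balance with potassium (+1) requires 1 complex ion per 2 potassium.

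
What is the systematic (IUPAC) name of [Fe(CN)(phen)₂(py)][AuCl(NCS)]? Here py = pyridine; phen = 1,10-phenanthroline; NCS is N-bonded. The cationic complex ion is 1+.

The complex cation is given as 1+; its ligand charges sum to -1, so Fe = +2.
A 1:1 salt means the anion carries the equal and opposite charge, 1−.
Anion: ligand charges sum to -2; for the ion to be 1−, Au = +1.

cyanobis(1,10-phenanthroline)(pyridine)iron(II) chloroisothiocyanatoaurate(I)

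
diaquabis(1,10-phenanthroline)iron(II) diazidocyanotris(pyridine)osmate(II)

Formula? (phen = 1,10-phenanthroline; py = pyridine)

[Fe(H2O)2(phen)2][Os(CN)(N3)2(py)3]2

Cation [Fe…]: ligand charges 0, Fe(II) ⇒ ion charge 2+.
Anion [Os…]: ligand charges -3, Os(II) ⇒ ion charge 1−.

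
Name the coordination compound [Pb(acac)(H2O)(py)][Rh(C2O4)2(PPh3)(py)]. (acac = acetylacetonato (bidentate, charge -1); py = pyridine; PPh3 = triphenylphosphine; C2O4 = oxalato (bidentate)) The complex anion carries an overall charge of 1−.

(acetylacetonato)aqua(pyridine)lead(II) dioxalato(pyridine)(triphenylphosphine)rhodate(III)

The complex anion is given as 1−; its ligand charges sum to -4, so Rh = +3.
A 1:1 salt means the cation carries the equal and opposite charge, 1+.
Cation: ligand charges sum to -1; for the ion to be 1+, Pb = +2.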